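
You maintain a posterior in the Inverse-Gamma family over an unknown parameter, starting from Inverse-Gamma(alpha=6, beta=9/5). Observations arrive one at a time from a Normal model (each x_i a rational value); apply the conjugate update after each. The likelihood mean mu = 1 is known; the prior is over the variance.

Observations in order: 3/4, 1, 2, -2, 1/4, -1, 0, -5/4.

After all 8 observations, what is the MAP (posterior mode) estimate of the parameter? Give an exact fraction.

1943/1760

obs 1: x=3/4 → posterior Inverse-Gamma(13/2, 293/160)
obs 2: x=1 → posterior Inverse-Gamma(7, 293/160)
obs 3: x=2 → posterior Inverse-Gamma(15/2, 373/160)
obs 4: x=-2 → posterior Inverse-Gamma(8, 1093/160)
obs 5: x=1/4 → posterior Inverse-Gamma(17/2, 569/80)
obs 6: x=-1 → posterior Inverse-Gamma(9, 729/80)
obs 7: x=0 → posterior Inverse-Gamma(19/2, 769/80)
obs 8: x=-5/4 → posterior Inverse-Gamma(10, 1943/160)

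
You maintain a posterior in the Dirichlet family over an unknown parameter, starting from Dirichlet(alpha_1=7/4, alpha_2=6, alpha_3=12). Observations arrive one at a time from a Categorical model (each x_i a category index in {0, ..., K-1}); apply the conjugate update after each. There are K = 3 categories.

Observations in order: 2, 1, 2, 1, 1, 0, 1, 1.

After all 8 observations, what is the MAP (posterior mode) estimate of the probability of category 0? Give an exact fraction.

obs 1: x=2 → posterior Dirichlet(7/4, 6, 13)
obs 2: x=1 → posterior Dirichlet(7/4, 7, 13)
obs 3: x=2 → posterior Dirichlet(7/4, 7, 14)
obs 4: x=1 → posterior Dirichlet(7/4, 8, 14)
obs 5: x=1 → posterior Dirichlet(7/4, 9, 14)
obs 6: x=0 → posterior Dirichlet(11/4, 9, 14)
obs 7: x=1 → posterior Dirichlet(11/4, 10, 14)
obs 8: x=1 → posterior Dirichlet(11/4, 11, 14)

7/99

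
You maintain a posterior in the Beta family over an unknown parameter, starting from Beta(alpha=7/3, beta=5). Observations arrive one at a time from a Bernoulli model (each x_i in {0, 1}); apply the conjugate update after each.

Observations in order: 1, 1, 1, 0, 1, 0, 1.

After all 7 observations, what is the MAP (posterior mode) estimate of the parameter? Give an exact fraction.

obs 1: x=1 → posterior Beta(10/3, 5)
obs 2: x=1 → posterior Beta(13/3, 5)
obs 3: x=1 → posterior Beta(16/3, 5)
obs 4: x=0 → posterior Beta(16/3, 6)
obs 5: x=1 → posterior Beta(19/3, 6)
obs 6: x=0 → posterior Beta(19/3, 7)
obs 7: x=1 → posterior Beta(22/3, 7)

19/37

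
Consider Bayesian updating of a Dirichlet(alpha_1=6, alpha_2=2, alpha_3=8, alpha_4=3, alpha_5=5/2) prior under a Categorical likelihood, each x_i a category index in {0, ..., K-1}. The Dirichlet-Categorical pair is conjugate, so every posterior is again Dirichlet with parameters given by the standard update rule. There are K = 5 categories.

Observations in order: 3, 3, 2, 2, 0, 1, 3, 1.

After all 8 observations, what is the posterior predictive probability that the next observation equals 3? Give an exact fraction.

12/59

obs 1: x=3 → posterior Dirichlet(6, 2, 8, 4, 5/2)
obs 2: x=3 → posterior Dirichlet(6, 2, 8, 5, 5/2)
obs 3: x=2 → posterior Dirichlet(6, 2, 9, 5, 5/2)
obs 4: x=2 → posterior Dirichlet(6, 2, 10, 5, 5/2)
obs 5: x=0 → posterior Dirichlet(7, 2, 10, 5, 5/2)
obs 6: x=1 → posterior Dirichlet(7, 3, 10, 5, 5/2)
obs 7: x=3 → posterior Dirichlet(7, 3, 10, 6, 5/2)
obs 8: x=1 → posterior Dirichlet(7, 4, 10, 6, 5/2)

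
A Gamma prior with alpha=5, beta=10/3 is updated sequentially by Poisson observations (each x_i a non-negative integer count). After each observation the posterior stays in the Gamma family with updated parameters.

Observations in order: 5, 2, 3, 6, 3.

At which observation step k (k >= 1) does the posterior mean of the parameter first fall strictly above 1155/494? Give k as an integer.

obs 1: x=5 → posterior Gamma(10, 13/3)
obs 2: x=2 → posterior Gamma(12, 16/3)
obs 3: x=3 → posterior Gamma(15, 19/3)
obs 4: x=6 → posterior Gamma(21, 22/3)
obs 5: x=3 → posterior Gamma(24, 25/3)

k = 3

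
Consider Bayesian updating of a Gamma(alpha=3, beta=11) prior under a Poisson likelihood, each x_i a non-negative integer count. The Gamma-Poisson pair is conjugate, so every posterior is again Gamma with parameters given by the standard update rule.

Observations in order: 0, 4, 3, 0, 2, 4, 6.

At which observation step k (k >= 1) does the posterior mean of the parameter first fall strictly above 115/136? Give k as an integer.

k = 6

obs 1: x=0 → posterior Gamma(3, 12)
obs 2: x=4 → posterior Gamma(7, 13)
obs 3: x=3 → posterior Gamma(10, 14)
obs 4: x=0 → posterior Gamma(10, 15)
obs 5: x=2 → posterior Gamma(12, 16)
obs 6: x=4 → posterior Gamma(16, 17)
obs 7: x=6 → posterior Gamma(22, 18)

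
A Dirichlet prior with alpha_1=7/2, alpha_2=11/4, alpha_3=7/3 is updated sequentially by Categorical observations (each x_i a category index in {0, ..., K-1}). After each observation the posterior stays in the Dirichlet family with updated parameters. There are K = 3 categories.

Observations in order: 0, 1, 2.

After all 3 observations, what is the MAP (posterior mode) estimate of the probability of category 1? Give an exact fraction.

obs 1: x=0 → posterior Dirichlet(9/2, 11/4, 7/3)
obs 2: x=1 → posterior Dirichlet(9/2, 15/4, 7/3)
obs 3: x=2 → posterior Dirichlet(9/2, 15/4, 10/3)

33/103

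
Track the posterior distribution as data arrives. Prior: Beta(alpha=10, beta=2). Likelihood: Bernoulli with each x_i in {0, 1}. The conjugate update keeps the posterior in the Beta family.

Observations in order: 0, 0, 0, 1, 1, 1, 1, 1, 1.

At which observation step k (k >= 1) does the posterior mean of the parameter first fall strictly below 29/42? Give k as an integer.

k = 3

obs 1: x=0 → posterior Beta(10, 3)
obs 2: x=0 → posterior Beta(10, 4)
obs 3: x=0 → posterior Beta(10, 5)
obs 4: x=1 → posterior Beta(11, 5)
obs 5: x=1 → posterior Beta(12, 5)
obs 6: x=1 → posterior Beta(13, 5)
obs 7: x=1 → posterior Beta(14, 5)
obs 8: x=1 → posterior Beta(15, 5)
obs 9: x=1 → posterior Beta(16, 5)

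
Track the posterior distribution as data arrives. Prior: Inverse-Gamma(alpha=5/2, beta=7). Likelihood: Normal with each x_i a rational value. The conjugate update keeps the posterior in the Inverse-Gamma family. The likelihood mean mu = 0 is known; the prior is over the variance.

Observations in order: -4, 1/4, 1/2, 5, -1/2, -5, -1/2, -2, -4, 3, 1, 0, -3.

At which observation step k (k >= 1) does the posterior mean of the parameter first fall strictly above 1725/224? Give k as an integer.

k = 4

obs 1: x=-4 → posterior Inverse-Gamma(3, 15)
obs 2: x=1/4 → posterior Inverse-Gamma(7/2, 481/32)
obs 3: x=1/2 → posterior Inverse-Gamma(4, 485/32)
obs 4: x=5 → posterior Inverse-Gamma(9/2, 885/32)
obs 5: x=-1/2 → posterior Inverse-Gamma(5, 889/32)
obs 6: x=-5 → posterior Inverse-Gamma(11/2, 1289/32)
obs 7: x=-1/2 → posterior Inverse-Gamma(6, 1293/32)
obs 8: x=-2 → posterior Inverse-Gamma(13/2, 1357/32)
obs 9: x=-4 → posterior Inverse-Gamma(7, 1613/32)
obs 10: x=3 → posterior Inverse-Gamma(15/2, 1757/32)
obs 11: x=1 → posterior Inverse-Gamma(8, 1773/32)
obs 12: x=0 → posterior Inverse-Gamma(17/2, 1773/32)
obs 13: x=-3 → posterior Inverse-Gamma(9, 1917/32)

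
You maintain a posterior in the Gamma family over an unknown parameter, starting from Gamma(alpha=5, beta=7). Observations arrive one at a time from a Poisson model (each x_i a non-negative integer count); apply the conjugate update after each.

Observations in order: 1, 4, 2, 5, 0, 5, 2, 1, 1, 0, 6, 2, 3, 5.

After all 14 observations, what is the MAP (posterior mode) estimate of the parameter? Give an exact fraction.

41/21

obs 1: x=1 → posterior Gamma(6, 8)
obs 2: x=4 → posterior Gamma(10, 9)
obs 3: x=2 → posterior Gamma(12, 10)
obs 4: x=5 → posterior Gamma(17, 11)
obs 5: x=0 → posterior Gamma(17, 12)
obs 6: x=5 → posterior Gamma(22, 13)
obs 7: x=2 → posterior Gamma(24, 14)
obs 8: x=1 → posterior Gamma(25, 15)
obs 9: x=1 → posterior Gamma(26, 16)
obs 10: x=0 → posterior Gamma(26, 17)
obs 11: x=6 → posterior Gamma(32, 18)
obs 12: x=2 → posterior Gamma(34, 19)
obs 13: x=3 → posterior Gamma(37, 20)
obs 14: x=5 → posterior Gamma(42, 21)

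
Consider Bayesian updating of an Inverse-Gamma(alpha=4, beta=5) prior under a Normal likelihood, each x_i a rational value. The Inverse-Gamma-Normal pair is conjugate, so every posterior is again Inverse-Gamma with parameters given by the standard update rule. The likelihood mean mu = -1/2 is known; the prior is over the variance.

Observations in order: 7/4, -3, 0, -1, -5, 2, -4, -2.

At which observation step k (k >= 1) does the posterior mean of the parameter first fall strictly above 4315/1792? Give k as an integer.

k = 2

obs 1: x=7/4 → posterior Inverse-Gamma(9/2, 241/32)
obs 2: x=-3 → posterior Inverse-Gamma(5, 341/32)
obs 3: x=0 → posterior Inverse-Gamma(11/2, 345/32)
obs 4: x=-1 → posterior Inverse-Gamma(6, 349/32)
obs 5: x=-5 → posterior Inverse-Gamma(13/2, 673/32)
obs 6: x=2 → posterior Inverse-Gamma(7, 773/32)
obs 7: x=-4 → posterior Inverse-Gamma(15/2, 969/32)
obs 8: x=-2 → posterior Inverse-Gamma(8, 1005/32)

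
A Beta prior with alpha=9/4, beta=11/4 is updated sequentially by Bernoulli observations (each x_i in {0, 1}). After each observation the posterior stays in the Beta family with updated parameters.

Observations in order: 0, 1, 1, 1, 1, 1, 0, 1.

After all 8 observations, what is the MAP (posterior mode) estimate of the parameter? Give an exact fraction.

29/44

obs 1: x=0 → posterior Beta(9/4, 15/4)
obs 2: x=1 → posterior Beta(13/4, 15/4)
obs 3: x=1 → posterior Beta(17/4, 15/4)
obs 4: x=1 → posterior Beta(21/4, 15/4)
obs 5: x=1 → posterior Beta(25/4, 15/4)
obs 6: x=1 → posterior Beta(29/4, 15/4)
obs 7: x=0 → posterior Beta(29/4, 19/4)
obs 8: x=1 → posterior Beta(33/4, 19/4)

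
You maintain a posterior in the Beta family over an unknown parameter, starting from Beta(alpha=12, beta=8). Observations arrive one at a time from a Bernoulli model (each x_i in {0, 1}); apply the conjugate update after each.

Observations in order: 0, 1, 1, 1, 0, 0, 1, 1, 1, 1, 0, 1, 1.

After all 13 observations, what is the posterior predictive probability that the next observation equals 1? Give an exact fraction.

obs 1: x=0 → posterior Beta(12, 9)
obs 2: x=1 → posterior Beta(13, 9)
obs 3: x=1 → posterior Beta(14, 9)
obs 4: x=1 → posterior Beta(15, 9)
obs 5: x=0 → posterior Beta(15, 10)
obs 6: x=0 → posterior Beta(15, 11)
obs 7: x=1 → posterior Beta(16, 11)
obs 8: x=1 → posterior Beta(17, 11)
obs 9: x=1 → posterior Beta(18, 11)
obs 10: x=1 → posterior Beta(19, 11)
obs 11: x=0 → posterior Beta(19, 12)
obs 12: x=1 → posterior Beta(20, 12)
obs 13: x=1 → posterior Beta(21, 12)

7/11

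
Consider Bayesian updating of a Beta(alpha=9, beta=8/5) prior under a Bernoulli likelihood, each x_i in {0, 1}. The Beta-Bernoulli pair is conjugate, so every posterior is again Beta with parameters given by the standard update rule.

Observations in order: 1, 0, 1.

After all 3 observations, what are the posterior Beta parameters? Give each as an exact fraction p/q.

obs 1: x=1 → posterior Beta(10, 8/5)
obs 2: x=0 → posterior Beta(10, 13/5)
obs 3: x=1 → posterior Beta(11, 13/5)

alpha=11, beta=13/5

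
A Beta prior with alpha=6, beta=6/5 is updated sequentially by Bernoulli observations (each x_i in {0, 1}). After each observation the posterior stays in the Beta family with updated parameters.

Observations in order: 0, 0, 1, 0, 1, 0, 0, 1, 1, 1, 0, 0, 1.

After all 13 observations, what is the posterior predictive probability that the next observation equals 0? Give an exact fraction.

41/101

obs 1: x=0 → posterior Beta(6, 11/5)
obs 2: x=0 → posterior Beta(6, 16/5)
obs 3: x=1 → posterior Beta(7, 16/5)
obs 4: x=0 → posterior Beta(7, 21/5)
obs 5: x=1 → posterior Beta(8, 21/5)
obs 6: x=0 → posterior Beta(8, 26/5)
obs 7: x=0 → posterior Beta(8, 31/5)
obs 8: x=1 → posterior Beta(9, 31/5)
obs 9: x=1 → posterior Beta(10, 31/5)
obs 10: x=1 → posterior Beta(11, 31/5)
obs 11: x=0 → posterior Beta(11, 36/5)
obs 12: x=0 → posterior Beta(11, 41/5)
obs 13: x=1 → posterior Beta(12, 41/5)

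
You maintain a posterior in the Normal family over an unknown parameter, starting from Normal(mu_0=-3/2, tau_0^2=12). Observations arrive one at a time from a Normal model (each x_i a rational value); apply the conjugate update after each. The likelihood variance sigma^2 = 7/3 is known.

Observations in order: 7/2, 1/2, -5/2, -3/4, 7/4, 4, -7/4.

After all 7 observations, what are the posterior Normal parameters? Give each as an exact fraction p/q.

obs 1: x=7/2 → posterior Normal(231/86, 84/43)
obs 2: x=1/2 → posterior Normal(267/158, 84/79)
obs 3: x=-5/2 → posterior Normal(87/230, 84/115)
obs 4: x=-3/4 → posterior Normal(33/302, 84/151)
obs 5: x=7/4 → posterior Normal(159/374, 84/187)
obs 6: x=4 → posterior Normal(447/446, 84/223)
obs 7: x=-7/4 → posterior Normal(321/518, 12/37)

mu_0=321/518, tau_0^2=12/37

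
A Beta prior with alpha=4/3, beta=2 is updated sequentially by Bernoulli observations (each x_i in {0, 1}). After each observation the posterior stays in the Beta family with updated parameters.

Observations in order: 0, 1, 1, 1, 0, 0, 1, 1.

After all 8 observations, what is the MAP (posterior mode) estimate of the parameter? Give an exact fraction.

obs 1: x=0 → posterior Beta(4/3, 3)
obs 2: x=1 → posterior Beta(7/3, 3)
obs 3: x=1 → posterior Beta(10/3, 3)
obs 4: x=1 → posterior Beta(13/3, 3)
obs 5: x=0 → posterior Beta(13/3, 4)
obs 6: x=0 → posterior Beta(13/3, 5)
obs 7: x=1 → posterior Beta(16/3, 5)
obs 8: x=1 → posterior Beta(19/3, 5)

4/7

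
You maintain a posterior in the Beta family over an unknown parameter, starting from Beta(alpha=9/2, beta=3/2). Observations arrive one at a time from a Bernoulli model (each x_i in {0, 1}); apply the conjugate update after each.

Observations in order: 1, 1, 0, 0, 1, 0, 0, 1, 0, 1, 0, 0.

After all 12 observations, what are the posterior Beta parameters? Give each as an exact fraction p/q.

alpha=19/2, beta=17/2

obs 1: x=1 → posterior Beta(11/2, 3/2)
obs 2: x=1 → posterior Beta(13/2, 3/2)
obs 3: x=0 → posterior Beta(13/2, 5/2)
obs 4: x=0 → posterior Beta(13/2, 7/2)
obs 5: x=1 → posterior Beta(15/2, 7/2)
obs 6: x=0 → posterior Beta(15/2, 9/2)
obs 7: x=0 → posterior Beta(15/2, 11/2)
obs 8: x=1 → posterior Beta(17/2, 11/2)
obs 9: x=0 → posterior Beta(17/2, 13/2)
obs 10: x=1 → posterior Beta(19/2, 13/2)
obs 11: x=0 → posterior Beta(19/2, 15/2)
obs 12: x=0 → posterior Beta(19/2, 17/2)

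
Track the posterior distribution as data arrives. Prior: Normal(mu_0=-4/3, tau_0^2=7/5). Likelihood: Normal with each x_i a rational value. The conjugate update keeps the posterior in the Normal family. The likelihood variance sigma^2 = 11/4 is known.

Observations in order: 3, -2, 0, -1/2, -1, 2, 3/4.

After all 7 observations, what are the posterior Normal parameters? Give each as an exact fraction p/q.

mu_0=-31/753, tau_0^2=77/251

obs 1: x=3 → posterior Normal(32/249, 77/83)
obs 2: x=-2 → posterior Normal(-136/333, 77/111)
obs 3: x=0 → posterior Normal(-136/417, 77/139)
obs 4: x=-1/2 → posterior Normal(-178/501, 77/167)
obs 5: x=-1 → posterior Normal(-262/585, 77/195)
obs 6: x=2 → posterior Normal(-94/669, 77/223)
obs 7: x=3/4 → posterior Normal(-31/753, 77/251)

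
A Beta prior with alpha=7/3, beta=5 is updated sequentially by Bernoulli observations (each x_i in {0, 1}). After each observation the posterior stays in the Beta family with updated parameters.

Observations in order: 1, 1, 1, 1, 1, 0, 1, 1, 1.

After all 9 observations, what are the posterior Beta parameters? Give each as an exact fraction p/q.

obs 1: x=1 → posterior Beta(10/3, 5)
obs 2: x=1 → posterior Beta(13/3, 5)
obs 3: x=1 → posterior Beta(16/3, 5)
obs 4: x=1 → posterior Beta(19/3, 5)
obs 5: x=1 → posterior Beta(22/3, 5)
obs 6: x=0 → posterior Beta(22/3, 6)
obs 7: x=1 → posterior Beta(25/3, 6)
obs 8: x=1 → posterior Beta(28/3, 6)
obs 9: x=1 → posterior Beta(31/3, 6)

alpha=31/3, beta=6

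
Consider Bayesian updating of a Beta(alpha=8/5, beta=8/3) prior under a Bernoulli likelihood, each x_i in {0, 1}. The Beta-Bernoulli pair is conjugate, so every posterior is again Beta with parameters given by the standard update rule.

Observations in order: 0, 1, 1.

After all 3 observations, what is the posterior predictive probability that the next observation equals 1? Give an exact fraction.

54/109

obs 1: x=0 → posterior Beta(8/5, 11/3)
obs 2: x=1 → posterior Beta(13/5, 11/3)
obs 3: x=1 → posterior Beta(18/5, 11/3)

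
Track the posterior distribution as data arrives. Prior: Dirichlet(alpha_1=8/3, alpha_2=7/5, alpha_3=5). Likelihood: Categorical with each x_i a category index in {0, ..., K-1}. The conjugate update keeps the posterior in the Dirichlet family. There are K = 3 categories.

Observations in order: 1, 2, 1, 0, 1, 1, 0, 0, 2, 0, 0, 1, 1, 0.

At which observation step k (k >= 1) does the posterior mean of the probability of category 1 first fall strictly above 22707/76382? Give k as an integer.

k = 5

obs 1: x=1 → posterior Dirichlet(8/3, 12/5, 5)
obs 2: x=2 → posterior Dirichlet(8/3, 12/5, 6)
obs 3: x=1 → posterior Dirichlet(8/3, 17/5, 6)
obs 4: x=0 → posterior Dirichlet(11/3, 17/5, 6)
obs 5: x=1 → posterior Dirichlet(11/3, 22/5, 6)
obs 6: x=1 → posterior Dirichlet(11/3, 27/5, 6)
obs 7: x=0 → posterior Dirichlet(14/3, 27/5, 6)
obs 8: x=0 → posterior Dirichlet(17/3, 27/5, 6)
obs 9: x=2 → posterior Dirichlet(17/3, 27/5, 7)
obs 10: x=0 → posterior Dirichlet(20/3, 27/5, 7)
obs 11: x=0 → posterior Dirichlet(23/3, 27/5, 7)
obs 12: x=1 → posterior Dirichlet(23/3, 32/5, 7)
obs 13: x=1 → posterior Dirichlet(23/3, 37/5, 7)
obs 14: x=0 → posterior Dirichlet(26/3, 37/5, 7)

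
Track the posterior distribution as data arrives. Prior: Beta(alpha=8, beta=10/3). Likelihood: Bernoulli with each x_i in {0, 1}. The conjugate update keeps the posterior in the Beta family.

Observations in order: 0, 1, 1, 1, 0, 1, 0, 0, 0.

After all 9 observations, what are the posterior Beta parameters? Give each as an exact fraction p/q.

obs 1: x=0 → posterior Beta(8, 13/3)
obs 2: x=1 → posterior Beta(9, 13/3)
obs 3: x=1 → posterior Beta(10, 13/3)
obs 4: x=1 → posterior Beta(11, 13/3)
obs 5: x=0 → posterior Beta(11, 16/3)
obs 6: x=1 → posterior Beta(12, 16/3)
obs 7: x=0 → posterior Beta(12, 19/3)
obs 8: x=0 → posterior Beta(12, 22/3)
obs 9: x=0 → posterior Beta(12, 25/3)

alpha=12, beta=25/3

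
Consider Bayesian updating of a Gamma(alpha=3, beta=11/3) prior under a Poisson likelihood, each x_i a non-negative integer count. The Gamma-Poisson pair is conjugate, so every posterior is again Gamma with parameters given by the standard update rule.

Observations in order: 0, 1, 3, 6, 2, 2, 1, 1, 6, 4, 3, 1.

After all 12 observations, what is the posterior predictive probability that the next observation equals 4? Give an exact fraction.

obs 1: x=0 → posterior Gamma(3, 14/3)
obs 2: x=1 → posterior Gamma(4, 17/3)
obs 3: x=3 → posterior Gamma(7, 20/3)
obs 4: x=6 → posterior Gamma(13, 23/3)
obs 5: x=2 → posterior Gamma(15, 26/3)
obs 6: x=2 → posterior Gamma(17, 29/3)
obs 7: x=1 → posterior Gamma(18, 32/3)
obs 8: x=1 → posterior Gamma(19, 35/3)
obs 9: x=6 → posterior Gamma(25, 38/3)
obs 10: x=4 → posterior Gamma(29, 41/3)
obs 11: x=3 → posterior Gamma(32, 44/3)
obs 12: x=1 → posterior Gamma(33, 47/3)

14417716670706191527905048509046533993249487271560075091053147/145519152283668518066406250000000000000000000000000000000000000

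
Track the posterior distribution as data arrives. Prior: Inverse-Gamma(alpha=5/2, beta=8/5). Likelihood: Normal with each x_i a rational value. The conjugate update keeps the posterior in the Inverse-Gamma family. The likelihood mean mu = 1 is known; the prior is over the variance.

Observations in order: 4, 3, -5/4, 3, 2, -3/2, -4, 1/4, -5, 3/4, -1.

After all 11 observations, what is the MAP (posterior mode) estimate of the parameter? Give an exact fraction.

obs 1: x=4 → posterior Inverse-Gamma(3, 61/10)
obs 2: x=3 → posterior Inverse-Gamma(7/2, 81/10)
obs 3: x=-5/4 → posterior Inverse-Gamma(4, 1701/160)
obs 4: x=3 → posterior Inverse-Gamma(9/2, 2021/160)
obs 5: x=2 → posterior Inverse-Gamma(5, 2101/160)
obs 6: x=-3/2 → posterior Inverse-Gamma(11/2, 2601/160)
obs 7: x=-4 → posterior Inverse-Gamma(6, 4601/160)
obs 8: x=1/4 → posterior Inverse-Gamma(13/2, 2323/80)
obs 9: x=-5 → posterior Inverse-Gamma(7, 3763/80)
obs 10: x=3/4 → posterior Inverse-Gamma(15/2, 7531/160)
obs 11: x=-1 → posterior Inverse-Gamma(8, 7851/160)

2617/480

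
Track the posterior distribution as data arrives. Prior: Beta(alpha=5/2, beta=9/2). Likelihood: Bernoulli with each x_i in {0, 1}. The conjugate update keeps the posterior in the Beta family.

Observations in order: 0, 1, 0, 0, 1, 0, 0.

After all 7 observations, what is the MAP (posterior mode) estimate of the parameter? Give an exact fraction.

7/24

obs 1: x=0 → posterior Beta(5/2, 11/2)
obs 2: x=1 → posterior Beta(7/2, 11/2)
obs 3: x=0 → posterior Beta(7/2, 13/2)
obs 4: x=0 → posterior Beta(7/2, 15/2)
obs 5: x=1 → posterior Beta(9/2, 15/2)
obs 6: x=0 → posterior Beta(9/2, 17/2)
obs 7: x=0 → posterior Beta(9/2, 19/2)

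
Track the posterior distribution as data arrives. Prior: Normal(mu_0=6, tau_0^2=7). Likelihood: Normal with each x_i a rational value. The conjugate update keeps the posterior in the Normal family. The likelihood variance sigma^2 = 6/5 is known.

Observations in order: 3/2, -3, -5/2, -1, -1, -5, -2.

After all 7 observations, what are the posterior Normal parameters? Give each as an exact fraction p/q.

mu_0=-419/251, tau_0^2=42/251

obs 1: x=3/2 → posterior Normal(177/82, 42/41)
obs 2: x=-3 → posterior Normal(-33/152, 21/38)
obs 3: x=-5/2 → posterior Normal(-104/111, 14/37)
obs 4: x=-1 → posterior Normal(-139/146, 21/73)
obs 5: x=-1 → posterior Normal(-174/181, 42/181)
obs 6: x=-5 → posterior Normal(-349/216, 7/36)
obs 7: x=-2 → posterior Normal(-419/251, 42/251)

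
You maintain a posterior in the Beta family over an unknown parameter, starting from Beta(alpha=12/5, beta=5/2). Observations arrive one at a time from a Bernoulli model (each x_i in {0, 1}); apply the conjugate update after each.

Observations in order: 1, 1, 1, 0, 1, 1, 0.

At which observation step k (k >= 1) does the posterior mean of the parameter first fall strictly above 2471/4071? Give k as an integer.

obs 1: x=1 → posterior Beta(17/5, 5/2)
obs 2: x=1 → posterior Beta(22/5, 5/2)
obs 3: x=1 → posterior Beta(27/5, 5/2)
obs 4: x=0 → posterior Beta(27/5, 7/2)
obs 5: x=1 → posterior Beta(32/5, 7/2)
obs 6: x=1 → posterior Beta(37/5, 7/2)
obs 7: x=0 → posterior Beta(37/5, 9/2)

k = 2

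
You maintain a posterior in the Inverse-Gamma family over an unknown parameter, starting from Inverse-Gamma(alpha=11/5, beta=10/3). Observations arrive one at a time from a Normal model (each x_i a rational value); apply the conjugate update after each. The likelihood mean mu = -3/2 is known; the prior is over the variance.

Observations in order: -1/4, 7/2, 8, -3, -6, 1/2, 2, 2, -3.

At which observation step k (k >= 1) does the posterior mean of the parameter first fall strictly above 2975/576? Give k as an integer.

obs 1: x=-1/4 → posterior Inverse-Gamma(27/10, 395/96)
obs 2: x=7/2 → posterior Inverse-Gamma(16/5, 1595/96)
obs 3: x=8 → posterior Inverse-Gamma(37/10, 5927/96)
obs 4: x=-3 → posterior Inverse-Gamma(21/5, 6035/96)
obs 5: x=-6 → posterior Inverse-Gamma(47/10, 7007/96)
obs 6: x=1/2 → posterior Inverse-Gamma(26/5, 7199/96)
obs 7: x=2 → posterior Inverse-Gamma(57/10, 7787/96)
obs 8: x=2 → posterior Inverse-Gamma(31/5, 8375/96)
obs 9: x=-3 → posterior Inverse-Gamma(67/10, 8483/96)

k = 2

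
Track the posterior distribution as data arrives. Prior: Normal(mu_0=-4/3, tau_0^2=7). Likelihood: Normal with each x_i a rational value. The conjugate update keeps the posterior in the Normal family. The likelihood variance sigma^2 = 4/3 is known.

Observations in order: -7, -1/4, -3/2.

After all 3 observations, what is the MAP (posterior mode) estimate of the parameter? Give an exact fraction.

obs 1: x=-7 → posterior Normal(-457/75, 28/25)
obs 2: x=-1/4 → posterior Normal(-1891/552, 14/23)
obs 3: x=-3/2 → posterior Normal(-2269/804, 28/67)

-2269/804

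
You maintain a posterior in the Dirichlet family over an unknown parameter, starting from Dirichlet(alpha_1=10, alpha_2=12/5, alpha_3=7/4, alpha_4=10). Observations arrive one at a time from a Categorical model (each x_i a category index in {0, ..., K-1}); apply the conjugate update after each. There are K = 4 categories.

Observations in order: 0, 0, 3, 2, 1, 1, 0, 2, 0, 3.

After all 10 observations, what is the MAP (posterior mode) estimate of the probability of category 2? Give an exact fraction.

obs 1: x=0 → posterior Dirichlet(11, 12/5, 7/4, 10)
obs 2: x=0 → posterior Dirichlet(12, 12/5, 7/4, 10)
obs 3: x=3 → posterior Dirichlet(12, 12/5, 7/4, 11)
obs 4: x=2 → posterior Dirichlet(12, 12/5, 11/4, 11)
obs 5: x=1 → posterior Dirichlet(12, 17/5, 11/4, 11)
obs 6: x=1 → posterior Dirichlet(12, 22/5, 11/4, 11)
obs 7: x=0 → posterior Dirichlet(13, 22/5, 11/4, 11)
obs 8: x=2 → posterior Dirichlet(13, 22/5, 15/4, 11)
obs 9: x=0 → posterior Dirichlet(14, 22/5, 15/4, 11)
obs 10: x=3 → posterior Dirichlet(14, 22/5, 15/4, 12)

55/603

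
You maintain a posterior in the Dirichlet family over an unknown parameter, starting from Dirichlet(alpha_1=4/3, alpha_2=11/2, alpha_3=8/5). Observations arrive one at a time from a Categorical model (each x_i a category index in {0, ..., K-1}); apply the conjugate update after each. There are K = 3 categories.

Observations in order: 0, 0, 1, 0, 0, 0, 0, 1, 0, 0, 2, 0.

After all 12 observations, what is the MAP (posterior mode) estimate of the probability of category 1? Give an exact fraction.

obs 1: x=0 → posterior Dirichlet(7/3, 11/2, 8/5)
obs 2: x=0 → posterior Dirichlet(10/3, 11/2, 8/5)
obs 3: x=1 → posterior Dirichlet(10/3, 13/2, 8/5)
obs 4: x=0 → posterior Dirichlet(13/3, 13/2, 8/5)
obs 5: x=0 → posterior Dirichlet(16/3, 13/2, 8/5)
obs 6: x=0 → posterior Dirichlet(19/3, 13/2, 8/5)
obs 7: x=0 → posterior Dirichlet(22/3, 13/2, 8/5)
obs 8: x=1 → posterior Dirichlet(22/3, 15/2, 8/5)
obs 9: x=0 → posterior Dirichlet(25/3, 15/2, 8/5)
obs 10: x=0 → posterior Dirichlet(28/3, 15/2, 8/5)
obs 11: x=2 → posterior Dirichlet(28/3, 15/2, 13/5)
obs 12: x=0 → posterior Dirichlet(31/3, 15/2, 13/5)

195/523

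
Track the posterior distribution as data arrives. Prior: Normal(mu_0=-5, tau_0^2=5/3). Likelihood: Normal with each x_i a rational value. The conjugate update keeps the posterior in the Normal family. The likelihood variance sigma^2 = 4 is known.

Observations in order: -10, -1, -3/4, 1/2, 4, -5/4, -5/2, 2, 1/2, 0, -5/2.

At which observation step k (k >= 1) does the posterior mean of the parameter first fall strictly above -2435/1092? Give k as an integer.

k = 8

obs 1: x=-10 → posterior Normal(-110/17, 20/17)
obs 2: x=-1 → posterior Normal(-115/22, 10/11)
obs 3: x=-3/4 → posterior Normal(-475/108, 20/27)
obs 4: x=1/2 → posterior Normal(-465/128, 5/8)
obs 5: x=4 → posterior Normal(-385/148, 20/37)
obs 6: x=-5/4 → posterior Normal(-205/84, 10/21)
obs 7: x=-5/2 → posterior Normal(-115/47, 20/47)
obs 8: x=2 → posterior Normal(-105/52, 5/13)
obs 9: x=1/2 → posterior Normal(-205/114, 20/57)
obs 10: x=0 → posterior Normal(-205/124, 10/31)
obs 11: x=-5/2 → posterior Normal(-115/67, 20/67)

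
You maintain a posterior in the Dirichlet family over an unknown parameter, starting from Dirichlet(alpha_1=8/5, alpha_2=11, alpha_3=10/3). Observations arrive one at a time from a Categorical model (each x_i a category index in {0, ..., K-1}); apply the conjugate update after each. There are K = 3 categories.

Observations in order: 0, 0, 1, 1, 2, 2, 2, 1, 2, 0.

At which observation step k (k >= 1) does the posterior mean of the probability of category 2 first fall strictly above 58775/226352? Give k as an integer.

k = 7

obs 1: x=0 → posterior Dirichlet(13/5, 11, 10/3)
obs 2: x=0 → posterior Dirichlet(18/5, 11, 10/3)
obs 3: x=1 → posterior Dirichlet(18/5, 12, 10/3)
obs 4: x=1 → posterior Dirichlet(18/5, 13, 10/3)
obs 5: x=2 → posterior Dirichlet(18/5, 13, 13/3)
obs 6: x=2 → posterior Dirichlet(18/5, 13, 16/3)
obs 7: x=2 → posterior Dirichlet(18/5, 13, 19/3)
obs 8: x=1 → posterior Dirichlet(18/5, 14, 19/3)
obs 9: x=2 → posterior Dirichlet(18/5, 14, 22/3)
obs 10: x=0 → posterior Dirichlet(23/5, 14, 22/3)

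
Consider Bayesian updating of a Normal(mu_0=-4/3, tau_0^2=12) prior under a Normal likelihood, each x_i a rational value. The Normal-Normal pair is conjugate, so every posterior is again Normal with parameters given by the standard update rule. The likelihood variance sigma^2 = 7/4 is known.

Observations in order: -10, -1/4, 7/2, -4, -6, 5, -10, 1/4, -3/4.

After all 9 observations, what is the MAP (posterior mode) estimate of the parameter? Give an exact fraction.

obs 1: x=-10 → posterior Normal(-1468/165, 84/55)
obs 2: x=-1/4 → posterior Normal(-1504/309, 84/103)
obs 3: x=7/2 → posterior Normal(-1000/453, 84/151)
obs 4: x=-4 → posterior Normal(-1576/597, 84/199)
obs 5: x=-6 → posterior Normal(-2440/741, 84/247)
obs 6: x=5 → posterior Normal(-344/177, 84/295)
obs 7: x=-10 → posterior Normal(-3160/1029, 12/49)
obs 8: x=1/4 → posterior Normal(-3124/1173, 84/391)
obs 9: x=-3/4 → posterior Normal(-3232/1317, 84/439)

-3232/1317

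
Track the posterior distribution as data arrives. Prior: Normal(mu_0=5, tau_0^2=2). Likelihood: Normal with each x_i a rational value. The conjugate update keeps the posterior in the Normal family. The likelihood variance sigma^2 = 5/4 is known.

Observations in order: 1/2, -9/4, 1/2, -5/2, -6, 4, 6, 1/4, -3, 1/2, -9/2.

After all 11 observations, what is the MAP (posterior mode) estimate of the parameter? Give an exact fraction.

-9/31

obs 1: x=1/2 → posterior Normal(29/13, 10/13)
obs 2: x=-9/4 → posterior Normal(11/21, 10/21)
obs 3: x=1/2 → posterior Normal(15/29, 10/29)
obs 4: x=-5/2 → posterior Normal(-5/37, 10/37)
obs 5: x=-6 → posterior Normal(-53/45, 2/9)
obs 6: x=4 → posterior Normal(-21/53, 10/53)
obs 7: x=6 → posterior Normal(27/61, 10/61)
obs 8: x=1/4 → posterior Normal(29/69, 10/69)
obs 9: x=-3 → posterior Normal(5/77, 10/77)
obs 10: x=1/2 → posterior Normal(9/85, 2/17)
obs 11: x=-9/2 → posterior Normal(-9/31, 10/93)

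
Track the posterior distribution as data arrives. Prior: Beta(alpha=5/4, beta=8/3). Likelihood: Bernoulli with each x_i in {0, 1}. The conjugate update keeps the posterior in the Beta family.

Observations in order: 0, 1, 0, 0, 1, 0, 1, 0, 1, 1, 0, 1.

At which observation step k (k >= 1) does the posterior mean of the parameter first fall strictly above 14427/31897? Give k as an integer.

k = 12

obs 1: x=0 → posterior Beta(5/4, 11/3)
obs 2: x=1 → posterior Beta(9/4, 11/3)
obs 3: x=0 → posterior Beta(9/4, 14/3)
obs 4: x=0 → posterior Beta(9/4, 17/3)
obs 5: x=1 → posterior Beta(13/4, 17/3)
obs 6: x=0 → posterior Beta(13/4, 20/3)
obs 7: x=1 → posterior Beta(17/4, 20/3)
obs 8: x=0 → posterior Beta(17/4, 23/3)
obs 9: x=1 → posterior Beta(21/4, 23/3)
obs 10: x=1 → posterior Beta(25/4, 23/3)
obs 11: x=0 → posterior Beta(25/4, 26/3)
obs 12: x=1 → posterior Beta(29/4, 26/3)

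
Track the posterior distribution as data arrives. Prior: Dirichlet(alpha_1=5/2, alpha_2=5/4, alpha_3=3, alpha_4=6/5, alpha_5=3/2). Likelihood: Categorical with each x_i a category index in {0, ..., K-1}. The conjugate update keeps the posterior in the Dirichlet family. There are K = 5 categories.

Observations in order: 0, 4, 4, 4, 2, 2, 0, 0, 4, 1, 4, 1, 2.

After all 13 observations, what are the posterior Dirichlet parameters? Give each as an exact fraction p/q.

alpha_1=11/2, alpha_2=13/4, alpha_3=6, alpha_4=6/5, alpha_5=13/2

obs 1: x=0 → posterior Dirichlet(7/2, 5/4, 3, 6/5, 3/2)
obs 2: x=4 → posterior Dirichlet(7/2, 5/4, 3, 6/5, 5/2)
obs 3: x=4 → posterior Dirichlet(7/2, 5/4, 3, 6/5, 7/2)
obs 4: x=4 → posterior Dirichlet(7/2, 5/4, 3, 6/5, 9/2)
obs 5: x=2 → posterior Dirichlet(7/2, 5/4, 4, 6/5, 9/2)
obs 6: x=2 → posterior Dirichlet(7/2, 5/4, 5, 6/5, 9/2)
obs 7: x=0 → posterior Dirichlet(9/2, 5/4, 5, 6/5, 9/2)
obs 8: x=0 → posterior Dirichlet(11/2, 5/4, 5, 6/5, 9/2)
obs 9: x=4 → posterior Dirichlet(11/2, 5/4, 5, 6/5, 11/2)
obs 10: x=1 → posterior Dirichlet(11/2, 9/4, 5, 6/5, 11/2)
obs 11: x=4 → posterior Dirichlet(11/2, 9/4, 5, 6/5, 13/2)
obs 12: x=1 → posterior Dirichlet(11/2, 13/4, 5, 6/5, 13/2)
obs 13: x=2 → posterior Dirichlet(11/2, 13/4, 6, 6/5, 13/2)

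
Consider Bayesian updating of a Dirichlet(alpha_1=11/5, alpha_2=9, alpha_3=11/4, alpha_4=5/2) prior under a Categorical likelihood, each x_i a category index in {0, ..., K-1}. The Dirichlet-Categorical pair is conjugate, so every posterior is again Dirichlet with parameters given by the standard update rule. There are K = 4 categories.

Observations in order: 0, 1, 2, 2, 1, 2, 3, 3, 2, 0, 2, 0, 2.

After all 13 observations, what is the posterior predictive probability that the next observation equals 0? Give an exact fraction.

obs 1: x=0 → posterior Dirichlet(16/5, 9, 11/4, 5/2)
obs 2: x=1 → posterior Dirichlet(16/5, 10, 11/4, 5/2)
obs 3: x=2 → posterior Dirichlet(16/5, 10, 15/4, 5/2)
obs 4: x=2 → posterior Dirichlet(16/5, 10, 19/4, 5/2)
obs 5: x=1 → posterior Dirichlet(16/5, 11, 19/4, 5/2)
obs 6: x=2 → posterior Dirichlet(16/5, 11, 23/4, 5/2)
obs 7: x=3 → posterior Dirichlet(16/5, 11, 23/4, 7/2)
obs 8: x=3 → posterior Dirichlet(16/5, 11, 23/4, 9/2)
obs 9: x=2 → posterior Dirichlet(16/5, 11, 27/4, 9/2)
obs 10: x=0 → posterior Dirichlet(21/5, 11, 27/4, 9/2)
obs 11: x=2 → posterior Dirichlet(21/5, 11, 31/4, 9/2)
obs 12: x=0 → posterior Dirichlet(26/5, 11, 31/4, 9/2)
obs 13: x=2 → posterior Dirichlet(26/5, 11, 35/4, 9/2)

104/589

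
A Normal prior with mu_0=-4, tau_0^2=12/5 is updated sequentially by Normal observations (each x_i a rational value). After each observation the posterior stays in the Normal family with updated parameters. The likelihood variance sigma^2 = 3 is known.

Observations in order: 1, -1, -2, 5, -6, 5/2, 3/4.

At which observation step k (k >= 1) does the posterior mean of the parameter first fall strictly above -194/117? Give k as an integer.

k = 2

obs 1: x=1 → posterior Normal(-16/9, 4/3)
obs 2: x=-1 → posterior Normal(-20/13, 12/13)
obs 3: x=-2 → posterior Normal(-28/17, 12/17)
obs 4: x=5 → posterior Normal(-8/21, 4/7)
obs 5: x=-6 → posterior Normal(-32/25, 12/25)
obs 6: x=5/2 → posterior Normal(-22/29, 12/29)
obs 7: x=3/4 → posterior Normal(-19/33, 4/11)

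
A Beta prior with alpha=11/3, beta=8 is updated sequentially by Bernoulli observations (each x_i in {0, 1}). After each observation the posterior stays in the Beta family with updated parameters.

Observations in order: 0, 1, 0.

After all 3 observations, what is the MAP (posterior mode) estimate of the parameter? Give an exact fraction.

11/38

obs 1: x=0 → posterior Beta(11/3, 9)
obs 2: x=1 → posterior Beta(14/3, 9)
obs 3: x=0 → posterior Beta(14/3, 10)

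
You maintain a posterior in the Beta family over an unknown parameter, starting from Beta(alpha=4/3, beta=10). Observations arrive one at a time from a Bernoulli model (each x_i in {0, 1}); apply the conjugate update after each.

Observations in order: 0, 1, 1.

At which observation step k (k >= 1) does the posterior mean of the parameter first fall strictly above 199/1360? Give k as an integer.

k = 2

obs 1: x=0 → posterior Beta(4/3, 11)
obs 2: x=1 → posterior Beta(7/3, 11)
obs 3: x=1 → posterior Beta(10/3, 11)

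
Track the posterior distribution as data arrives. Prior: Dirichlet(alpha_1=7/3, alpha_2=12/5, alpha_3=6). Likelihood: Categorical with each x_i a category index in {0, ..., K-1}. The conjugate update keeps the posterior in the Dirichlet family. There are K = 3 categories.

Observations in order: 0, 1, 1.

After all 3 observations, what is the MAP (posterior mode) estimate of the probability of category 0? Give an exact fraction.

5/23

obs 1: x=0 → posterior Dirichlet(10/3, 12/5, 6)
obs 2: x=1 → posterior Dirichlet(10/3, 17/5, 6)
obs 3: x=1 → posterior Dirichlet(10/3, 22/5, 6)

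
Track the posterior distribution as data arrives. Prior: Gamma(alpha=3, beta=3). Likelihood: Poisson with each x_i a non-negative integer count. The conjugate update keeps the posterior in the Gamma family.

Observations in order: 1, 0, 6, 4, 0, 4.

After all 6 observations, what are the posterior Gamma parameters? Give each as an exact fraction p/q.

alpha=18, beta=9

obs 1: x=1 → posterior Gamma(4, 4)
obs 2: x=0 → posterior Gamma(4, 5)
obs 3: x=6 → posterior Gamma(10, 6)
obs 4: x=4 → posterior Gamma(14, 7)
obs 5: x=0 → posterior Gamma(14, 8)
obs 6: x=4 → posterior Gamma(18, 9)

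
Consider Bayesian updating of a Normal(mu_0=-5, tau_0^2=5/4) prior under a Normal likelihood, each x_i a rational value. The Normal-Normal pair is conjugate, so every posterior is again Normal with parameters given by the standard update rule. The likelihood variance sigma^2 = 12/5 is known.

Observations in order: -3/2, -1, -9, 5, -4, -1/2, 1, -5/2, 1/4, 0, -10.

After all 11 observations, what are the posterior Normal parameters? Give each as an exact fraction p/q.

obs 1: x=-3/2 → posterior Normal(-555/146, 60/73)
obs 2: x=-1 → posterior Normal(-605/196, 30/49)
obs 3: x=-9 → posterior Normal(-1055/246, 20/41)
obs 4: x=5 → posterior Normal(-805/296, 15/37)
obs 5: x=-4 → posterior Normal(-1005/346, 60/173)
obs 6: x=-1/2 → posterior Normal(-515/198, 10/33)
obs 7: x=1 → posterior Normal(-490/223, 60/223)
obs 8: x=-5/2 → posterior Normal(-1105/496, 15/62)
obs 9: x=1/4 → posterior Normal(-2185/1092, 20/91)
obs 10: x=0 → posterior Normal(-2185/1192, 30/149)
obs 11: x=-10 → posterior Normal(-3185/1292, 60/323)

mu_0=-3185/1292, tau_0^2=60/323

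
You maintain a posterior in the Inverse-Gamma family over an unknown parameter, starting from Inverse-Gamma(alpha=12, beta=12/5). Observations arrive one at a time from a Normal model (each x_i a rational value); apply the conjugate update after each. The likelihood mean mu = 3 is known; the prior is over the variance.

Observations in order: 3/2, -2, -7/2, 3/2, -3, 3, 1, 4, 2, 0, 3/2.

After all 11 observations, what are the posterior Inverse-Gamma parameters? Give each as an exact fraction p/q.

obs 1: x=3/2 → posterior Inverse-Gamma(25/2, 141/40)
obs 2: x=-2 → posterior Inverse-Gamma(13, 641/40)
obs 3: x=-7/2 → posterior Inverse-Gamma(27/2, 743/20)
obs 4: x=3/2 → posterior Inverse-Gamma(14, 1531/40)
obs 5: x=-3 → posterior Inverse-Gamma(29/2, 2251/40)
obs 6: x=3 → posterior Inverse-Gamma(15, 2251/40)
obs 7: x=1 → posterior Inverse-Gamma(31/2, 2331/40)
obs 8: x=4 → posterior Inverse-Gamma(16, 2351/40)
obs 9: x=2 → posterior Inverse-Gamma(33/2, 2371/40)
obs 10: x=0 → posterior Inverse-Gamma(17, 2551/40)
obs 11: x=3/2 → posterior Inverse-Gamma(35/2, 649/10)

alpha=35/2, beta=649/10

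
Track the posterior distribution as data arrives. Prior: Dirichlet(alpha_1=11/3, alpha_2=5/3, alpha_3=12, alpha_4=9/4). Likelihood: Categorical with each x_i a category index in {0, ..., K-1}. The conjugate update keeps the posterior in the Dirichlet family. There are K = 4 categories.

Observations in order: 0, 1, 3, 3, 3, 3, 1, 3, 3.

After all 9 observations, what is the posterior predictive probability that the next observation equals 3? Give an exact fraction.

99/343

obs 1: x=0 → posterior Dirichlet(14/3, 5/3, 12, 9/4)
obs 2: x=1 → posterior Dirichlet(14/3, 8/3, 12, 9/4)
obs 3: x=3 → posterior Dirichlet(14/3, 8/3, 12, 13/4)
obs 4: x=3 → posterior Dirichlet(14/3, 8/3, 12, 17/4)
obs 5: x=3 → posterior Dirichlet(14/3, 8/3, 12, 21/4)
obs 6: x=3 → posterior Dirichlet(14/3, 8/3, 12, 25/4)
obs 7: x=1 → posterior Dirichlet(14/3, 11/3, 12, 25/4)
obs 8: x=3 → posterior Dirichlet(14/3, 11/3, 12, 29/4)
obs 9: x=3 → posterior Dirichlet(14/3, 11/3, 12, 33/4)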